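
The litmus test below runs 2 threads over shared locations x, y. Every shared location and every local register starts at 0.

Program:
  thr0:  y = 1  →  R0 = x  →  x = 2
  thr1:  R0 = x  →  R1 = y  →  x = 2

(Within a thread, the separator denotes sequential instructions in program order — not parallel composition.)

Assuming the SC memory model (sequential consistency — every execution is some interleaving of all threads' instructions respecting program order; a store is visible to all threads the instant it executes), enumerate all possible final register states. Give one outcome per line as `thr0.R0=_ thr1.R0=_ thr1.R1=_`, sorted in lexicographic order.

outcome vector order: (thr0.R0,thr1.R0,thr1.R1)
|SC outcomes| = 5

thr0.R0=0 thr1.R0=0 thr1.R1=0
thr0.R0=0 thr1.R0=0 thr1.R1=1
thr0.R0=0 thr1.R0=2 thr1.R1=1
thr0.R0=2 thr1.R0=0 thr1.R1=0
thr0.R0=2 thr1.R0=0 thr1.R1=1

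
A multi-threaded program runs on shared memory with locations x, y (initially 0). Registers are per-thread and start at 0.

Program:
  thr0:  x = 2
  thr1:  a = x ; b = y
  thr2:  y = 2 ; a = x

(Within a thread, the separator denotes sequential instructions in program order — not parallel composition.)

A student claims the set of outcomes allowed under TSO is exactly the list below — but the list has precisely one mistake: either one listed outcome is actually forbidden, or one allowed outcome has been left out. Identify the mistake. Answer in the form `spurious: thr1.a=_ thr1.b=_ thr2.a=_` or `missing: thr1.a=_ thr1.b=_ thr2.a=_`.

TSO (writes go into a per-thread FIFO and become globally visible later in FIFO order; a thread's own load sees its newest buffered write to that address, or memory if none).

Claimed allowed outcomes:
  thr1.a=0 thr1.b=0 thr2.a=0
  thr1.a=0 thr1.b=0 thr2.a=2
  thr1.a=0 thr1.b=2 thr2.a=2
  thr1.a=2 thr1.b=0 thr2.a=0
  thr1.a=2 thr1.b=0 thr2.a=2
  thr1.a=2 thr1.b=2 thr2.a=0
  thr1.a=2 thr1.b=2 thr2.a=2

missing: thr1.a=0 thr1.b=2 thr2.a=0

outcome vector order: (thr1.a,thr1.b,thr2.a)
under TSO → 0/0/0 0/0/2 0/2/0 0/2/2 2/0/0 2/0/2 2/2/0 2/2/2
TSO∖claimed = {0/2/0}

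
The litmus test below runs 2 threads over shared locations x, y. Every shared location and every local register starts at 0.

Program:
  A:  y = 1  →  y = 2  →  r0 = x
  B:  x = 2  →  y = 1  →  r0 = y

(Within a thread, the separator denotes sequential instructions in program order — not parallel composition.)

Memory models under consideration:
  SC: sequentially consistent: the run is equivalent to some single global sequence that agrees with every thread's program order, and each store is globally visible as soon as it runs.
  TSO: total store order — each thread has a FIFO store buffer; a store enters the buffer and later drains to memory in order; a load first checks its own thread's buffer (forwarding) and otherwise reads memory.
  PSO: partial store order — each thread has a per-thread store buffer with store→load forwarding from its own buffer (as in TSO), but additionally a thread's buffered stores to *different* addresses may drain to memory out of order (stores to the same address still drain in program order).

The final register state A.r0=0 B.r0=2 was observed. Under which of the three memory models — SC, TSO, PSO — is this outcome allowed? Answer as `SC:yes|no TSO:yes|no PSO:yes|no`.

outcome vector order: (A.r0,B.r0)
under SC → 01; 21; 22
under TSO → 01; 02; 21; 22
under PSO → 01; 02; 21; 22
target 02 ∈ {TSO,PSO}

SC:no TSO:yes PSO:yes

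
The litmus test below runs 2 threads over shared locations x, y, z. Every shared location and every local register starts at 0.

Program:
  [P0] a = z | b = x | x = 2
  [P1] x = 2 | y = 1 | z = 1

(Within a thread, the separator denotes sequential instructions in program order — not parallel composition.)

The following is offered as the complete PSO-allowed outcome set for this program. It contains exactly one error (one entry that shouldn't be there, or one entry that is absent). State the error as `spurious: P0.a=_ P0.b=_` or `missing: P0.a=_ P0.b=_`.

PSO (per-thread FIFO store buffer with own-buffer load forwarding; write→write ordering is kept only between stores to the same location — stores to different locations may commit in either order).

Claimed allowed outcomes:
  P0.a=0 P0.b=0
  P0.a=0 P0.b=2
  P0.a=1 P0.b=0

outcome vector order: (P0.a,P0.b)
under PSO → 00 02 10 12
PSO∖claimed = {12}

missing: P0.a=1 P0.b=2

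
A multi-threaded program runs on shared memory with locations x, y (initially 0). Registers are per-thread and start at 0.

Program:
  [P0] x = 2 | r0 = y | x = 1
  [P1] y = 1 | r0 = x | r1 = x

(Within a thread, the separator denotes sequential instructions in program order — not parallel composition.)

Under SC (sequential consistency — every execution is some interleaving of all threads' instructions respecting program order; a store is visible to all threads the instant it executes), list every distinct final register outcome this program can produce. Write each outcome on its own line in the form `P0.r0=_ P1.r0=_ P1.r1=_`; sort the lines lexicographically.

P0.r0=0 P1.r0=1 P1.r1=1
P0.r0=0 P1.r0=2 P1.r1=1
P0.r0=0 P1.r0=2 P1.r1=2
P0.r0=1 P1.r0=0 P1.r1=0
P0.r0=1 P1.r0=0 P1.r1=1
P0.r0=1 P1.r0=0 P1.r1=2
P0.r0=1 P1.r0=1 P1.r1=1
P0.r0=1 P1.r0=2 P1.r1=1
P0.r0=1 P1.r0=2 P1.r1=2

outcome vector order: (P0.r0,P1.r0,P1.r1)
|SC outcomes| = 9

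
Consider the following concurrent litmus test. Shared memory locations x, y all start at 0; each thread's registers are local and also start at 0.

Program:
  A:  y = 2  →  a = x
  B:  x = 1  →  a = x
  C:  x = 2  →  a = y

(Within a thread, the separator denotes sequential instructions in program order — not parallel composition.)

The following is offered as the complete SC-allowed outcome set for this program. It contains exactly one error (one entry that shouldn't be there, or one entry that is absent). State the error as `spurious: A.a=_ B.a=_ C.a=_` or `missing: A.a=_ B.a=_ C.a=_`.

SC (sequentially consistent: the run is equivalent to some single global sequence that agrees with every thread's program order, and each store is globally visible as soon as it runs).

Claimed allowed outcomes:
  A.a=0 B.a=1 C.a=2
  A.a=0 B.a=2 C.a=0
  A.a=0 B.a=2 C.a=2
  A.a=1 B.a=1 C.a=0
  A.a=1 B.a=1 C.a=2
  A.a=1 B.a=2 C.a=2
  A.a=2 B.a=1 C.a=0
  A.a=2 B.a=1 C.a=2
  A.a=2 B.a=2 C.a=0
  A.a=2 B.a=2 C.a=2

outcome vector order: (A.a,B.a,C.a)
SC (9): 0/1/2 0/2/2 1/1/0 1/1/2 1/2/2 2/1/0 2/1/2 2/2/0 2/2/2
claimed∖SC = {0/2/0}

spurious: A.a=0 B.a=2 C.a=0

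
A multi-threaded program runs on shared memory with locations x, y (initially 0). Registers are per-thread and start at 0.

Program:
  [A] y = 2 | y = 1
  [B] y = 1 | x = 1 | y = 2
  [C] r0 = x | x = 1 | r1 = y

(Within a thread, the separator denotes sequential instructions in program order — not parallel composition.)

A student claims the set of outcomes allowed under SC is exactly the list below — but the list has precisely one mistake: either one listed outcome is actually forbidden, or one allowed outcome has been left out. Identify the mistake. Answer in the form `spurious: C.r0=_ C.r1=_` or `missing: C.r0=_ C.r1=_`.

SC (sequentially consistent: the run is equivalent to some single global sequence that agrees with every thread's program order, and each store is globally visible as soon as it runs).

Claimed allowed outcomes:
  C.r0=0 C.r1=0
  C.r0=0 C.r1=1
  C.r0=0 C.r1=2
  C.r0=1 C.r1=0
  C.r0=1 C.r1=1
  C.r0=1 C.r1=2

spurious: C.r0=1 C.r1=0

outcome vector order: (C.r0,C.r1)
[SC] allowed = {00; 01; 02; 11; 12}
claimed∖SC = {10}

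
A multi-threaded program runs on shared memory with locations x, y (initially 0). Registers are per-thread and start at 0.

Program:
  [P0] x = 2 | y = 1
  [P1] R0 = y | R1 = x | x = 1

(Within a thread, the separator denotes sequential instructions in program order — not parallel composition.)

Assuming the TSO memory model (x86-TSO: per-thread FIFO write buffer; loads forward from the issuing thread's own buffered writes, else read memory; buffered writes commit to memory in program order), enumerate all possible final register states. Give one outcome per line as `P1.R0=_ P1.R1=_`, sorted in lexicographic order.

P1.R0=0 P1.R1=0
P1.R0=0 P1.R1=2
P1.R0=1 P1.R1=2

outcome vector order: (P1.R0,P1.R1)
|TSO outcomes| = 3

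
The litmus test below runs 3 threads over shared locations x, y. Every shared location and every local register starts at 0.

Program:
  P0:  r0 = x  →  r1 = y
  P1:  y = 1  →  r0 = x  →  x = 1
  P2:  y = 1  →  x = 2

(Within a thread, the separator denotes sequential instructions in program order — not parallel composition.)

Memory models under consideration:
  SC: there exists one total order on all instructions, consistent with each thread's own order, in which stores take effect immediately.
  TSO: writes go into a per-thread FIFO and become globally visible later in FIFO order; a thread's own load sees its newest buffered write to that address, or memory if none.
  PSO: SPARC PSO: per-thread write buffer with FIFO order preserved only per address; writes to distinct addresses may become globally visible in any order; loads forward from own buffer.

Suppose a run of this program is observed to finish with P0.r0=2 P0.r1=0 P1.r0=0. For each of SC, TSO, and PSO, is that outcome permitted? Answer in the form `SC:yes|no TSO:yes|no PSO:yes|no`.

SC:no TSO:no PSO:yes

outcome vector order: (P0.r0,P0.r1,P1.r0)
under SC → 0/0/0 0/0/2 0/1/0 0/1/2 1/1/0 1/1/2 2/1/0 2/1/2
under TSO → 0/0/0 0/0/2 0/1/0 0/1/2 1/1/0 1/1/2 2/1/0 2/1/2
under PSO → 0/0/0 0/0/2 0/1/0 0/1/2 1/0/0 1/0/2 1/1/0 1/1/2 2/0/0 2/0/2 2/1/0 2/1/2
target 2/0/0 ∈ {PSO}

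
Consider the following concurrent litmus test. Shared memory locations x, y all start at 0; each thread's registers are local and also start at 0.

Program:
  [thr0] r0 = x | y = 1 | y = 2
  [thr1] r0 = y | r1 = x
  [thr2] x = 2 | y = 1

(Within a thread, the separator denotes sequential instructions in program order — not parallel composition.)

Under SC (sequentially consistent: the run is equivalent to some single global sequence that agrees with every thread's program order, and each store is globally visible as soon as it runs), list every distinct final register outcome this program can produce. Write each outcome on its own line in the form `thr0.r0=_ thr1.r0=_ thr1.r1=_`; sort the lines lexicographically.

outcome vector order: (thr0.r0,thr1.r0,thr1.r1)
|SC outcomes| = 10

thr0.r0=0 thr1.r0=0 thr1.r1=0
thr0.r0=0 thr1.r0=0 thr1.r1=2
thr0.r0=0 thr1.r0=1 thr1.r1=0
thr0.r0=0 thr1.r0=1 thr1.r1=2
thr0.r0=0 thr1.r0=2 thr1.r1=0
thr0.r0=0 thr1.r0=2 thr1.r1=2
thr0.r0=2 thr1.r0=0 thr1.r1=0
thr0.r0=2 thr1.r0=0 thr1.r1=2
thr0.r0=2 thr1.r0=1 thr1.r1=2
thr0.r0=2 thr1.r0=2 thr1.r1=2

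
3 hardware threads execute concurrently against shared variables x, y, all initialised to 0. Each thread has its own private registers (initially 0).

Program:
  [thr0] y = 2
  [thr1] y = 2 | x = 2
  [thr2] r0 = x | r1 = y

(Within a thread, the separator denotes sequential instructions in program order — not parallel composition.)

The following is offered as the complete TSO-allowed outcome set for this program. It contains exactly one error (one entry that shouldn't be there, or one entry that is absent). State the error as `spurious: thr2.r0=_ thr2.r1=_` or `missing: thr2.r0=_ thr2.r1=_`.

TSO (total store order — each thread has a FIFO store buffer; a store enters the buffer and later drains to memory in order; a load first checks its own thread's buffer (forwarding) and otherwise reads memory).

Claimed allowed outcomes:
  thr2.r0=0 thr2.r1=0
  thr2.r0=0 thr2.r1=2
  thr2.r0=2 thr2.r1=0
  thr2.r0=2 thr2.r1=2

spurious: thr2.r0=2 thr2.r1=0

outcome vector order: (thr2.r0,thr2.r1)
[TSO] allowed = {00 02 22}
claimed∖TSO = {20}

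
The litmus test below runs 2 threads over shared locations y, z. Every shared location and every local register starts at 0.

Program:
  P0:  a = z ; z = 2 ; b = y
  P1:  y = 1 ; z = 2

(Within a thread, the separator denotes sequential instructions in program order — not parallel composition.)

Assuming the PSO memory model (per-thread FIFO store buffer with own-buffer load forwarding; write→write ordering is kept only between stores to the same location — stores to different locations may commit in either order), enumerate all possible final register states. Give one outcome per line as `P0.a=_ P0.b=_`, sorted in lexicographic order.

outcome vector order: (P0.a,P0.b)
|PSO outcomes| = 4

P0.a=0 P0.b=0
P0.a=0 P0.b=1
P0.a=2 P0.b=0
P0.a=2 P0.b=1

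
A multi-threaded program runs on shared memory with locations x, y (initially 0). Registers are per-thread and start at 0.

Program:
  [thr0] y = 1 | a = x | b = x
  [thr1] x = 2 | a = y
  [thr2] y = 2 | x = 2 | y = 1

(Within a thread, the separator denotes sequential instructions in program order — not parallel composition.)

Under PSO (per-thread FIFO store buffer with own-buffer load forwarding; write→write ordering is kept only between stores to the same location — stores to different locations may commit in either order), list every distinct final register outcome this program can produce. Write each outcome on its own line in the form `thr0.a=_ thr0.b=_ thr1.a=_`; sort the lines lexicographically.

outcome vector order: (thr0.a,thr0.b,thr1.a)
|PSO outcomes| = 9

thr0.a=0 thr0.b=0 thr1.a=0
thr0.a=0 thr0.b=0 thr1.a=1
thr0.a=0 thr0.b=0 thr1.a=2
thr0.a=0 thr0.b=2 thr1.a=0
thr0.a=0 thr0.b=2 thr1.a=1
thr0.a=0 thr0.b=2 thr1.a=2
thr0.a=2 thr0.b=2 thr1.a=0
thr0.a=2 thr0.b=2 thr1.a=1
thr0.a=2 thr0.b=2 thr1.a=2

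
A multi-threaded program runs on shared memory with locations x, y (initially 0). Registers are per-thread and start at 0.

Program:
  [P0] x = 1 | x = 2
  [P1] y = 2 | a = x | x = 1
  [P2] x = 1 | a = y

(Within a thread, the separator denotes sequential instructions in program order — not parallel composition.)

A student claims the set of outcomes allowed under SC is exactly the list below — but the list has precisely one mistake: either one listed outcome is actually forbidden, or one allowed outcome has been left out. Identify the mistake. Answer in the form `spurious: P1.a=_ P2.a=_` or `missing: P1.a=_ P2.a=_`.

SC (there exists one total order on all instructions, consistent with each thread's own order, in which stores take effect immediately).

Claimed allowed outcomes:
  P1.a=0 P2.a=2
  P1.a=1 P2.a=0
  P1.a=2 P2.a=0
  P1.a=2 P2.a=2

missing: P1.a=1 P2.a=2

outcome vector order: (P1.a,P2.a)
under SC → (0,2); (1,0); (1,2); (2,0); (2,2)
SC∖claimed = {(1,2)}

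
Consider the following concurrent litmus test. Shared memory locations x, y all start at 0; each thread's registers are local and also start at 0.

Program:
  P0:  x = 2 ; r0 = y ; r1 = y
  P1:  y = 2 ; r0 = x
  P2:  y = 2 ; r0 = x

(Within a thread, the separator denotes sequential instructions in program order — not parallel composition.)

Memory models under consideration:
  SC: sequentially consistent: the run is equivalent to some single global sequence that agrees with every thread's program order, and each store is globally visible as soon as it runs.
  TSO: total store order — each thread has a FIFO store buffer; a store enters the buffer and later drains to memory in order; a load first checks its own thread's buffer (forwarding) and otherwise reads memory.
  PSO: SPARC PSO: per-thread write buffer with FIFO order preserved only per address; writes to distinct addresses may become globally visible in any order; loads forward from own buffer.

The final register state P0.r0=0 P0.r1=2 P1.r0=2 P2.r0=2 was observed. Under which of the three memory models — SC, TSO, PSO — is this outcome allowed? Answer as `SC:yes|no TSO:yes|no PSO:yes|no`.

SC:yes TSO:yes PSO:yes

outcome vector order: (P0.r0,P0.r1,P1.r0,P2.r0)
SC (6): (0,0,2,2); (0,2,2,2); (2,2,0,0); (2,2,0,2); (2,2,2,0); (2,2,2,2)
TSO (12): (0,0,0,0); (0,0,0,2); (0,0,2,0); (0,0,2,2); (0,2,0,0); (0,2,0,2); (0,2,2,0); (0,2,2,2); (2,2,0,0); (2,2,0,2); (2,2,2,0); (2,2,2,2)
PSO (12): (0,0,0,0); (0,0,0,2); (0,0,2,0); (0,0,2,2); (0,2,0,0); (0,2,0,2); (0,2,2,0); (0,2,2,2); (2,2,0,0); (2,2,0,2); (2,2,2,0); (2,2,2,2)
target (0,2,2,2) ∈ {SC,TSO,PSO}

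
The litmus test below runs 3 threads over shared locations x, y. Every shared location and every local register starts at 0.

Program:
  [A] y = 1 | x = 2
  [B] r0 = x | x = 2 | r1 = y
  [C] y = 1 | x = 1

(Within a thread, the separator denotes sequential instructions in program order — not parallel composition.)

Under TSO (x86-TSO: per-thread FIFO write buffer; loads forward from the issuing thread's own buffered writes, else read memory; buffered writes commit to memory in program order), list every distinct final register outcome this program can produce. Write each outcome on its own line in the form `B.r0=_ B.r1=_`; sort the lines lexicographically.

outcome vector order: (B.r0,B.r1)
|TSO outcomes| = 4

B.r0=0 B.r1=0
B.r0=0 B.r1=1
B.r0=1 B.r1=1
B.r0=2 B.r1=1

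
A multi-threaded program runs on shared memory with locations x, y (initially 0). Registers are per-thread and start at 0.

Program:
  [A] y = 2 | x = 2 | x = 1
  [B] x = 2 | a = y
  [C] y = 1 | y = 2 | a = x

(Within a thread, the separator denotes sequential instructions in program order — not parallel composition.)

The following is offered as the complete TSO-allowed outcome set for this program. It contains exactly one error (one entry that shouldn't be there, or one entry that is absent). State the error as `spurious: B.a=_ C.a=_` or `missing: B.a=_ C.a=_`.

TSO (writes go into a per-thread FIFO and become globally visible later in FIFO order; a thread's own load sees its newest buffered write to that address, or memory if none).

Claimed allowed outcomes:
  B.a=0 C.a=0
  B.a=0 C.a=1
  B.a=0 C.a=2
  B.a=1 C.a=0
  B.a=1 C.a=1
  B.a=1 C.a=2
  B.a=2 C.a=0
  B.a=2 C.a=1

missing: B.a=2 C.a=2

outcome vector order: (B.a,C.a)
TSO (9): (0,0); (0,1); (0,2); (1,0); (1,1); (1,2); (2,0); (2,1); (2,2)
TSO∖claimed = {(2,2)}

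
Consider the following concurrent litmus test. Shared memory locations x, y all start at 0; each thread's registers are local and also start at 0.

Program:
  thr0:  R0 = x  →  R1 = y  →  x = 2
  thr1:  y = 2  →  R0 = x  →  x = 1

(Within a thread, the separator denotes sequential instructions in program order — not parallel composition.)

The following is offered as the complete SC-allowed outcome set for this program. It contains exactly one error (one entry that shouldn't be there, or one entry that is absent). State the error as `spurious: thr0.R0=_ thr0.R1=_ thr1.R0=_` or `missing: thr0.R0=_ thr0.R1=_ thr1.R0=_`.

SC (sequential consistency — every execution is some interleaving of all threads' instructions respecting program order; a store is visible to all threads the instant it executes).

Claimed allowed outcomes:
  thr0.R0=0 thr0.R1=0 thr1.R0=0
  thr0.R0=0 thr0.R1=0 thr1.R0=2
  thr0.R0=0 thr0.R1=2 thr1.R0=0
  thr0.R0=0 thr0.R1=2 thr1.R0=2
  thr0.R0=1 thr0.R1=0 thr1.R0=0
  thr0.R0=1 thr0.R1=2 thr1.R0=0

spurious: thr0.R0=1 thr0.R1=0 thr1.R0=0

outcome vector order: (thr0.R0,thr0.R1,thr1.R0)
under SC → (0,0,0) (0,0,2) (0,2,0) (0,2,2) (1,2,0)
claimed∖SC = {(1,0,0)}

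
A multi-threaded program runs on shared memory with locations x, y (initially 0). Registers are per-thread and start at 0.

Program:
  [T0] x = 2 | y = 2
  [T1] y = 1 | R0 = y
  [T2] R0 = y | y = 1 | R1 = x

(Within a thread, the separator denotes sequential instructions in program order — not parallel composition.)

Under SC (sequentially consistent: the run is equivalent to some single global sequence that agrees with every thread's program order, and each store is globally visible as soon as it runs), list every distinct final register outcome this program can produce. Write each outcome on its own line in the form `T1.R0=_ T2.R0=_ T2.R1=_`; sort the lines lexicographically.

T1.R0=1 T2.R0=0 T2.R1=0
T1.R0=1 T2.R0=0 T2.R1=2
T1.R0=1 T2.R0=1 T2.R1=0
T1.R0=1 T2.R0=1 T2.R1=2
T1.R0=1 T2.R0=2 T2.R1=2
T1.R0=2 T2.R0=0 T2.R1=0
T1.R0=2 T2.R0=0 T2.R1=2
T1.R0=2 T2.R0=1 T2.R1=0
T1.R0=2 T2.R0=1 T2.R1=2
T1.R0=2 T2.R0=2 T2.R1=2

outcome vector order: (T1.R0,T2.R0,T2.R1)
|SC outcomes| = 10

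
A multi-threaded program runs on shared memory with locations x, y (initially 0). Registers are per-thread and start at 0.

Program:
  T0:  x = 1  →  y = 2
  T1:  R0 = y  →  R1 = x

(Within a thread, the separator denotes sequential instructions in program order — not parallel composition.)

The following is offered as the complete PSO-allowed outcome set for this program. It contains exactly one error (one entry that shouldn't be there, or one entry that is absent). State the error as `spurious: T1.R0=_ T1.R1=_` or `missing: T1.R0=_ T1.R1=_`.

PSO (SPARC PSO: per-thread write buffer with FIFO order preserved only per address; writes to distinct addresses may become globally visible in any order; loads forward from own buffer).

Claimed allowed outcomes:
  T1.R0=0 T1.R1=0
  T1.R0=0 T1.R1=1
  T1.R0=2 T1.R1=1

missing: T1.R0=2 T1.R1=0

outcome vector order: (T1.R0,T1.R1)
PSO: 4 outcomes — {<0 0> <0 1> <2 0> <2 1>}
PSO∖claimed = {<2 0>}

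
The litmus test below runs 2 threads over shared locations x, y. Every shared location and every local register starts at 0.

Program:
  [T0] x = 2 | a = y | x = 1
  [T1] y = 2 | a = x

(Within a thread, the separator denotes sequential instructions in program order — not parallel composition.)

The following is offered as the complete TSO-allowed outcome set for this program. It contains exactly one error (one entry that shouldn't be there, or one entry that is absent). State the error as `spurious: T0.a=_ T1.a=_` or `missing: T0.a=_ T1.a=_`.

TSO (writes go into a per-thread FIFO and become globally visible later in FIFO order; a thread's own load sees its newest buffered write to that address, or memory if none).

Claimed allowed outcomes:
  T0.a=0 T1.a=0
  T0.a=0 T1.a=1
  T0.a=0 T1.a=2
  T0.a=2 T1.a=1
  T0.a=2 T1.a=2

missing: T0.a=2 T1.a=0

outcome vector order: (T0.a,T1.a)
TSO: 6 outcomes — {00 01 02 20 21 22}
TSO∖claimed = {20}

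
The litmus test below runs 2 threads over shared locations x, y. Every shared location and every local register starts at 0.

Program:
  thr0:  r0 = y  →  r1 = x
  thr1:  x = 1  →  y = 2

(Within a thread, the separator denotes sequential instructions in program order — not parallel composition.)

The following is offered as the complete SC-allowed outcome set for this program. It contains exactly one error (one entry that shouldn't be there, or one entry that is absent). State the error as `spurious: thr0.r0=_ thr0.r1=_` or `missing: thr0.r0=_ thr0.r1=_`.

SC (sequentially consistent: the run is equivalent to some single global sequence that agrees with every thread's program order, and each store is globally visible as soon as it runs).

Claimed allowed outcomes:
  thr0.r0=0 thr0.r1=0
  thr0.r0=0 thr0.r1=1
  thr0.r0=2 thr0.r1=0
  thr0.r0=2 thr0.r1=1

outcome vector order: (thr0.r0,thr0.r1)
[SC] allowed = {(0,0), (0,1), (2,1)}
claimed∖SC = {(2,0)}

spurious: thr0.r0=2 thr0.r1=0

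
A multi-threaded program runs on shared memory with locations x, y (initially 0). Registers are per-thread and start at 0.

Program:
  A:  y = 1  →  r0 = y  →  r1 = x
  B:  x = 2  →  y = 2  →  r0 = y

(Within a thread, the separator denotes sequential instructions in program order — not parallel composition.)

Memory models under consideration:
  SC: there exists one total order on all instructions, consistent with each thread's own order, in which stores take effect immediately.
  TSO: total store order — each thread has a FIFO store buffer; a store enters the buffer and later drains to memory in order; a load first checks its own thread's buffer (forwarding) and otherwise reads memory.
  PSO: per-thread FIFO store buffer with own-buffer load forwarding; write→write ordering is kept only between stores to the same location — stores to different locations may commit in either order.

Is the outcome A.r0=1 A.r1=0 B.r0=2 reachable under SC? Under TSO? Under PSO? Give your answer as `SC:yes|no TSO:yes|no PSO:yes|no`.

SC:yes TSO:yes PSO:yes

outcome vector order: (A.r0,A.r1,B.r0)
under SC → (1,0,2), (1,2,1), (1,2,2), (2,2,2)
under TSO → (1,0,1), (1,0,2), (1,2,1), (1,2,2), (2,2,2)
under PSO → (1,0,1), (1,0,2), (1,2,1), (1,2,2), (2,0,2), (2,2,2)
target (1,0,2) ∈ {SC,TSO,PSO}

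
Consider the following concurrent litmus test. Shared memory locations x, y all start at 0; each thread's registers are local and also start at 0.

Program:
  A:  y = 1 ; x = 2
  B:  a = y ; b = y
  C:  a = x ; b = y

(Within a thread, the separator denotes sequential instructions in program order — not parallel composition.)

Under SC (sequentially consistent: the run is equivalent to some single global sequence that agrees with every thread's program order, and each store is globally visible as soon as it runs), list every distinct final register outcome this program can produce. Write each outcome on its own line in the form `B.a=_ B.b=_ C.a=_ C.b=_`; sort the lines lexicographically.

B.a=0 B.b=0 C.a=0 C.b=0
B.a=0 B.b=0 C.a=0 C.b=1
B.a=0 B.b=0 C.a=2 C.b=1
B.a=0 B.b=1 C.a=0 C.b=0
B.a=0 B.b=1 C.a=0 C.b=1
B.a=0 B.b=1 C.a=2 C.b=1
B.a=1 B.b=1 C.a=0 C.b=0
B.a=1 B.b=1 C.a=0 C.b=1
B.a=1 B.b=1 C.a=2 C.b=1

outcome vector order: (B.a,B.b,C.a,C.b)
|SC outcomes| = 9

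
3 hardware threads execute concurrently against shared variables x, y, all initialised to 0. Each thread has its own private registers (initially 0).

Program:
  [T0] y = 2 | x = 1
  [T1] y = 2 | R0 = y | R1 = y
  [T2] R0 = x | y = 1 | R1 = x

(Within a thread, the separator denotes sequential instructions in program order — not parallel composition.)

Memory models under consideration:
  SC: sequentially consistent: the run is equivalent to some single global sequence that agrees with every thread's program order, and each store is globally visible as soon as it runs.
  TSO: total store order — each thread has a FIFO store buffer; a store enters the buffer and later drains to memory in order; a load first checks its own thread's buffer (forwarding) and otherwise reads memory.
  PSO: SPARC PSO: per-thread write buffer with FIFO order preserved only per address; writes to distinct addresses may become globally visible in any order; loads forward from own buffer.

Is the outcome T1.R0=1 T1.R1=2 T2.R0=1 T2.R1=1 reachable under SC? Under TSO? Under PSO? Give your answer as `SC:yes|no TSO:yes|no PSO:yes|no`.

outcome vector order: (T1.R0,T1.R1,T2.R0,T2.R1)
under SC → 1100 1101 1111 1200 1201 2100 2101 2111 2200 2201 2211
under TSO → 1100 1101 1111 1200 1201 2100 2101 2111 2200 2201 2211
under PSO → 1100 1101 1111 1200 1201 1211 2100 2101 2111 2200 2201 2211
target 1211 ∈ {PSO}

SC:no TSO:no PSO:yes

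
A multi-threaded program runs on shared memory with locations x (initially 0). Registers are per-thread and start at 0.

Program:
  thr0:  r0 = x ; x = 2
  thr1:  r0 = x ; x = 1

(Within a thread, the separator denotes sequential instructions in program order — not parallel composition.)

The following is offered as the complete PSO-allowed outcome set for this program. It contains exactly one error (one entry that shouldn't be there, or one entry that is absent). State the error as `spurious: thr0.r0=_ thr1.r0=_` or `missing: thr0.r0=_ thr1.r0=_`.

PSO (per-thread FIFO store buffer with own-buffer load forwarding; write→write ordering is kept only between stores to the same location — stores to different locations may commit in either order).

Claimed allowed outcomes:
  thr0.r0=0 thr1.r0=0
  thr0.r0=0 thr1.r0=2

outcome vector order: (thr0.r0,thr1.r0)
PSO (3): 0/0, 0/2, 1/0
PSO∖claimed = {1/0}

missing: thr0.r0=1 thr1.r0=0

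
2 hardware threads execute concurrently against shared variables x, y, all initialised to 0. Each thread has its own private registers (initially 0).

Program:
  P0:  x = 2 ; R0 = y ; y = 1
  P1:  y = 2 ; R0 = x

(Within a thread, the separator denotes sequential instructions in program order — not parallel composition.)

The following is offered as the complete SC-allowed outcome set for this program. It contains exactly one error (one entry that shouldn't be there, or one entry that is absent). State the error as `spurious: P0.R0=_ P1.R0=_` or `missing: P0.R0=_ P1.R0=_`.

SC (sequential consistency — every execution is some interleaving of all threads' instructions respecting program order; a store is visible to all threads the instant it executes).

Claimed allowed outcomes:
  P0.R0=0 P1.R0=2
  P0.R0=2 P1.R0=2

missing: P0.R0=2 P1.R0=0

outcome vector order: (P0.R0,P1.R0)
SC: 3 outcomes — {02; 20; 22}
SC∖claimed = {20}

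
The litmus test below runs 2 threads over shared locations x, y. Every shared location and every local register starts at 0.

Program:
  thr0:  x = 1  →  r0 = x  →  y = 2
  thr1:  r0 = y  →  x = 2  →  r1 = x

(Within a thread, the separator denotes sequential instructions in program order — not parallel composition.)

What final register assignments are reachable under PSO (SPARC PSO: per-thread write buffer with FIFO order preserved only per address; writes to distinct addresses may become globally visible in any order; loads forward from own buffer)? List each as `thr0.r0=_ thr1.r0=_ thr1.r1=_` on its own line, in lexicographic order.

thr0.r0=1 thr1.r0=0 thr1.r1=1
thr0.r0=1 thr1.r0=0 thr1.r1=2
thr0.r0=1 thr1.r0=2 thr1.r1=1
thr0.r0=1 thr1.r0=2 thr1.r1=2
thr0.r0=2 thr1.r0=0 thr1.r1=2

outcome vector order: (thr0.r0,thr1.r0,thr1.r1)
|PSO outcomes| = 5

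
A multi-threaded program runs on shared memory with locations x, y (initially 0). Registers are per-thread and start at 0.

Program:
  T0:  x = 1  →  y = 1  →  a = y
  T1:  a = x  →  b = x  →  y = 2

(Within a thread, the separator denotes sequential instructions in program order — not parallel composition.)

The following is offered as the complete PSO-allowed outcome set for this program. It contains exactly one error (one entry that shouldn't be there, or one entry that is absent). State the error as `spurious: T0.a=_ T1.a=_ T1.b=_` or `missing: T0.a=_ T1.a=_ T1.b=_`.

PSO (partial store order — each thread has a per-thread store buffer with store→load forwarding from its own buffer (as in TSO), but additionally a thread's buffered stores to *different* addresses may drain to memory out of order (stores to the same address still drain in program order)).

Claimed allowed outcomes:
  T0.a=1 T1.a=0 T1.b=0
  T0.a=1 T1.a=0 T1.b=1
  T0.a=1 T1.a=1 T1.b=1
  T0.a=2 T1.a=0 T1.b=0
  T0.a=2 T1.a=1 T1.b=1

outcome vector order: (T0.a,T1.a,T1.b)
PSO (6): (1,0,0), (1,0,1), (1,1,1), (2,0,0), (2,0,1), (2,1,1)
PSO∖claimed = {(2,0,1)}

missing: T0.a=2 T1.a=0 T1.b=1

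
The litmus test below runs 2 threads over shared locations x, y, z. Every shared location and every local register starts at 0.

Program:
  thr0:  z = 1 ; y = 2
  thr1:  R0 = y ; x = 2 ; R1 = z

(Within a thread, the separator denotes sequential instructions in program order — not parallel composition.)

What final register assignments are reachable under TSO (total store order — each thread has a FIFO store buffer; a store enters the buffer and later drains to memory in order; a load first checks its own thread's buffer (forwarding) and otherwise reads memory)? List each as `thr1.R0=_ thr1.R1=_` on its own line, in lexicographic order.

outcome vector order: (thr1.R0,thr1.R1)
|TSO outcomes| = 3

thr1.R0=0 thr1.R1=0
thr1.R0=0 thr1.R1=1
thr1.R0=2 thr1.R1=1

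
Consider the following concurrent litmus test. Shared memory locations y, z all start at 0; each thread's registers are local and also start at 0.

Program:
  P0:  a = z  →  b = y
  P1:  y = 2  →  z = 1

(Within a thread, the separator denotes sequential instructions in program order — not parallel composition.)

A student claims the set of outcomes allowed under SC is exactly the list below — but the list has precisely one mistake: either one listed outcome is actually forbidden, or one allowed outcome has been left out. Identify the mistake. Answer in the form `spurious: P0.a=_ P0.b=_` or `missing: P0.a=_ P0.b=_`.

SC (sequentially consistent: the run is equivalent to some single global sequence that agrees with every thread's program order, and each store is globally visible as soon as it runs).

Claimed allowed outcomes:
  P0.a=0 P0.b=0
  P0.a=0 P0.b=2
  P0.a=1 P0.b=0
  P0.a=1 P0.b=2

outcome vector order: (P0.a,P0.b)
SC: 3 outcomes — {00 02 12}
claimed∖SC = {10}

spurious: P0.a=1 P0.b=0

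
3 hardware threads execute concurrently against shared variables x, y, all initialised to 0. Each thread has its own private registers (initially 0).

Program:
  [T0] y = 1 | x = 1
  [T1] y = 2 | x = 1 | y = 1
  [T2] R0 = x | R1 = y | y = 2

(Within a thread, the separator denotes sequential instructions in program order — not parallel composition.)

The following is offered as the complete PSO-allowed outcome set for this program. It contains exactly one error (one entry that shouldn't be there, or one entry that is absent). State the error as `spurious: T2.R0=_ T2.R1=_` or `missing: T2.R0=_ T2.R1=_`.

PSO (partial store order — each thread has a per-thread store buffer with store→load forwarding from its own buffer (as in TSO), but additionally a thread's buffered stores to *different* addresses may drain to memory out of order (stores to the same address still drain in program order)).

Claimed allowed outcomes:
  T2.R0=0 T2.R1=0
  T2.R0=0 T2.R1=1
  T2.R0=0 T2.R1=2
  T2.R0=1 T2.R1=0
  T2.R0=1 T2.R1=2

missing: T2.R0=1 T2.R1=1

outcome vector order: (T2.R0,T2.R1)
under PSO → (0,0); (0,1); (0,2); (1,0); (1,1); (1,2)
PSO∖claimed = {(1,1)}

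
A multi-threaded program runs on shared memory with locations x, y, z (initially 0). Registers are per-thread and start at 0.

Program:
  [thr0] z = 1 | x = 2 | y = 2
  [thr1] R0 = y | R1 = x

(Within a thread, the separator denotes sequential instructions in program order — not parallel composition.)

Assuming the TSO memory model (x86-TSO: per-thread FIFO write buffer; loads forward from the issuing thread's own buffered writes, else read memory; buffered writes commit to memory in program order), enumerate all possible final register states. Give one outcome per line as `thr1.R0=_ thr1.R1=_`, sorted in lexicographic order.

thr1.R0=0 thr1.R1=0
thr1.R0=0 thr1.R1=2
thr1.R0=2 thr1.R1=2

outcome vector order: (thr1.R0,thr1.R1)
|TSO outcomes| = 3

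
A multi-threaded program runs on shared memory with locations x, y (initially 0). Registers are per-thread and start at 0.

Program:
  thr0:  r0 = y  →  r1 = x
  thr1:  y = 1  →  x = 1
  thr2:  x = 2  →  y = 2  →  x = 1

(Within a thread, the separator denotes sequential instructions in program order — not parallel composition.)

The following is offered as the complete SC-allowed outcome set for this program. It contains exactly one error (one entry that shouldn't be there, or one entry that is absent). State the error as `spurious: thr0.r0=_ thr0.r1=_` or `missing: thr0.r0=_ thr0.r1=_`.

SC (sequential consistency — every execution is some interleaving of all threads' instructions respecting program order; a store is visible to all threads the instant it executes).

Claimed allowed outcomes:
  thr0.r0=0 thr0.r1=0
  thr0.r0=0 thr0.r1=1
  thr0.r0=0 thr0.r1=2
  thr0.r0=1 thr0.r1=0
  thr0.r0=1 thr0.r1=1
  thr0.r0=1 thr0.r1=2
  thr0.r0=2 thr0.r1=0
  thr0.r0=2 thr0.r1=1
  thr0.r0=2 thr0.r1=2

outcome vector order: (thr0.r0,thr0.r1)
under SC → 00; 01; 02; 10; 11; 12; 21; 22
claimed∖SC = {20}

spurious: thr0.r0=2 thr0.r1=0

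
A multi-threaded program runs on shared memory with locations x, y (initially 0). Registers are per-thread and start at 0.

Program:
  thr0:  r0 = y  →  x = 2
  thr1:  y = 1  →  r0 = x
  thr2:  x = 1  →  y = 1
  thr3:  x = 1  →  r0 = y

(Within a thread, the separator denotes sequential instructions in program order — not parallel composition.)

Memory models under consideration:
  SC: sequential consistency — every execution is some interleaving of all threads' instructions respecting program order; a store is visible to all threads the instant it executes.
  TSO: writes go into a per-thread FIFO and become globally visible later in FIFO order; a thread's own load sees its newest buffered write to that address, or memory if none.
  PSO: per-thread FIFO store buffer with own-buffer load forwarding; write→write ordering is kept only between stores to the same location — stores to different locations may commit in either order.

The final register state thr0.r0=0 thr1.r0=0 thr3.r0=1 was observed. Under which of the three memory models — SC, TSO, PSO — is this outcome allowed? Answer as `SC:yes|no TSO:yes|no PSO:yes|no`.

SC:yes TSO:yes PSO:yes

outcome vector order: (thr0.r0,thr1.r0,thr3.r0)
SC: 10 outcomes — {<0 0 1>, <0 1 0>, <0 1 1>, <0 2 0>, <0 2 1>, <1 0 1>, <1 1 0>, <1 1 1>, <1 2 0>, <1 2 1>}
TSO: 12 outcomes — {<0 0 0>, <0 0 1>, <0 1 0>, <0 1 1>, <0 2 0>, <0 2 1>, <1 0 0>, <1 0 1>, <1 1 0>, <1 1 1>, <1 2 0>, <1 2 1>}
PSO: 12 outcomes — {<0 0 0>, <0 0 1>, <0 1 0>, <0 1 1>, <0 2 0>, <0 2 1>, <1 0 0>, <1 0 1>, <1 1 0>, <1 1 1>, <1 2 0>, <1 2 1>}
target <0 0 1> ∈ {SC,TSO,PSO}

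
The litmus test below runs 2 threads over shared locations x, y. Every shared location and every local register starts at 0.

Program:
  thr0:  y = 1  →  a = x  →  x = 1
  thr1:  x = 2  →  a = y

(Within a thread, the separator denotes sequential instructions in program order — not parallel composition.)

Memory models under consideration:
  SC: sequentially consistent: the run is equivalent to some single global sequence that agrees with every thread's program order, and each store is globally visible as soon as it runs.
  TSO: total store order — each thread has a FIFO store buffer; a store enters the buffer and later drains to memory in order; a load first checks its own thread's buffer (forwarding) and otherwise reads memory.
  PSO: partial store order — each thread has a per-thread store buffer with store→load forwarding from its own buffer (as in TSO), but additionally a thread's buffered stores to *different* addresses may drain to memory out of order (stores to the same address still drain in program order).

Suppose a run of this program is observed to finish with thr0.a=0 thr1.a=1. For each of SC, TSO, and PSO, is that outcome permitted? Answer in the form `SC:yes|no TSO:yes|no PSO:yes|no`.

outcome vector order: (thr0.a,thr1.a)
SC: 3 outcomes — {01; 20; 21}
TSO: 4 outcomes — {00; 01; 20; 21}
PSO: 4 outcomes — {00; 01; 20; 21}
target 01 ∈ {SC,TSO,PSO}

SC:yes TSO:yes PSO:yes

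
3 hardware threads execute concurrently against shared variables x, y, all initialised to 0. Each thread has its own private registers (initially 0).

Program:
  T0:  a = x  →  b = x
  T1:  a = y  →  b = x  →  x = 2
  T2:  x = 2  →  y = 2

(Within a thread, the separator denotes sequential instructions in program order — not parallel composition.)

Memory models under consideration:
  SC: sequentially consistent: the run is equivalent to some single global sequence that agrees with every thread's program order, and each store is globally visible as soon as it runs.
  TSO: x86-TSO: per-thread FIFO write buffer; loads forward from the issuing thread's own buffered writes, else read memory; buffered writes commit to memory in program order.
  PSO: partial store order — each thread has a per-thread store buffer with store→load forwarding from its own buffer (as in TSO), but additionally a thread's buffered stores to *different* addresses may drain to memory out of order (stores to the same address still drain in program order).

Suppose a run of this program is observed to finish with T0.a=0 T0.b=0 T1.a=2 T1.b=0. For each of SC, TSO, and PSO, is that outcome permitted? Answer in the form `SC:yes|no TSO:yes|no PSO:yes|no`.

SC:no TSO:no PSO:yes

outcome vector order: (T0.a,T0.b,T1.a,T1.b)
SC: 9 outcomes — {0/0/0/0; 0/0/0/2; 0/0/2/2; 0/2/0/0; 0/2/0/2; 0/2/2/2; 2/2/0/0; 2/2/0/2; 2/2/2/2}
TSO: 9 outcomes — {0/0/0/0; 0/0/0/2; 0/0/2/2; 0/2/0/0; 0/2/0/2; 0/2/2/2; 2/2/0/0; 2/2/0/2; 2/2/2/2}
PSO: 12 outcomes — {0/0/0/0; 0/0/0/2; 0/0/2/0; 0/0/2/2; 0/2/0/0; 0/2/0/2; 0/2/2/0; 0/2/2/2; 2/2/0/0; 2/2/0/2; 2/2/2/0; 2/2/2/2}
target 0/0/2/0 ∈ {PSO}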